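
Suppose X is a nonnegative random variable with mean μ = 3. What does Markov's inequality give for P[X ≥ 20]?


μ = E[X] = 3, a = 20.
Markov: P[X ≥ 20] ≤ μ/a = (3)/20 = 3/20.
Numerically: ≈ 0.15000.
(Since a = 20 > μ = 3.00000, the bound 3/20 is < 1 and informative.)

P[X ≥ 20] ≤ 3/20 ≈ 0.15000.


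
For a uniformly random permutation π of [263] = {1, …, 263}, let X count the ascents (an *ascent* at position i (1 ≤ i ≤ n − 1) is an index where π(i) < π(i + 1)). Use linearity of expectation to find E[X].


Write X = Σ X_I over i = 1, …, 262, with X_I the indicator of one ascent.
There are 262 indicators.
For each fixed i, the pair (π(i), π(i+1)) is a uniformly random ordered pair of distinct values from {1, …, 263}; by symmetry P[π(i) < π(i+1)] = 1/2.
By linearity: E[X] = 262 · (1/2) = (263 − 1) · (1/2) = 131 ≈ 131.000.

E[X] = 131 = 131.000.


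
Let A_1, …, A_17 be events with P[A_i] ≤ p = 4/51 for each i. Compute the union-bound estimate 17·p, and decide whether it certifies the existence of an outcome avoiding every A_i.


Union bound: P[∪_{i=1}^{17} A_i] ≤ Σ_i P[A_i] ≤ 17·p = 17·(4/51) = 4/3.
Numerically: 4/3 ≈ 1.3333333.
Is 4/3 < 1? NO.
Since the bound 4/3 is ≥ 1, the union bound is uninformative here; it does NOT by itself certify existence.

17·p = 4/3 ≈ 1.3333333; existence NOT certified by the union bound.


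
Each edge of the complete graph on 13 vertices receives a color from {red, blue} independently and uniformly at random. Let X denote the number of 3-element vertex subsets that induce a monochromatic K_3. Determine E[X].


Let X = Σ_S X_S over the C(13, 3) = 286 subsets S of size 3, where X_S = 1 if the K_3 on S is monochromatic.
For a fixed S, the K_3 on S has C(3, 2) = 3 edges. P[all 3 edges red] = (1/2)^3, and likewise for blue, so P[monochromatic] = 2·(1/2)^3 = 2^{1 − 3} = 1/4.
Summing: E[X] = C(13, 3) · 2^{1 − 3} = 286 · 1/4 = 143/2.
Numerically: E[X] ≈ 71.500000.

E[X] = C(13,3)·2^(1−C(3,2)) = 143/2 ≈ 71.500000.


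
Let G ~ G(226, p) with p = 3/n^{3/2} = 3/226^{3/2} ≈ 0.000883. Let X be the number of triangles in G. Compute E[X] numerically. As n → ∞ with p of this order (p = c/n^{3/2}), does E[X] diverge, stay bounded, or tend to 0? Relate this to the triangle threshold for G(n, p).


Number of potential triangles: C(226, 3) = 1898400.
Each occurs with probability p³ ≈ (0.000883)³ ≈ 6.8845536e-10.
By linearity: E[X] = C(226, 3)·p³ ≈ 1898400 · 6.8845536e-10 ≈ 0.00131.
Since α = 3/2 > 1, p = c/n^{3/2} = o(1/n) is below the triangle threshold p ~ 1/n. Asymptotically E[X] ~ (c³/6)·n^{3(1−α)} = (3³/6)·n^{-1.5} → 0, so by Markov's inequality G has no triangles w.h.p.

E[X] ≈ 0.00131; in regime p = Θ(1/n^{3/2}) E[X] tends to 0 (below the triangle threshold p ~ 1/n).


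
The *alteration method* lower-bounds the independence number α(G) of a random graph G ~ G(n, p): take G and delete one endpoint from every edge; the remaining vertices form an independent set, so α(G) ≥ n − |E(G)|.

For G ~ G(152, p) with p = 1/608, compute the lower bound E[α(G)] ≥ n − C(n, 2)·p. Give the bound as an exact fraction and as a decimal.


E[|E(G)|] = C(152, 2)·p = 11476 · (1/608) = 151/8.
E[α(G)] ≥ n − E[|E(G)|] = 152 − 151/8 = 1065/8.
Numerically: ≈ 133.125.
(This is only a lower bound; the true E[α(G)] may be larger.)

E[α(G)] ≥ 1065/8 ≈ 133.125.


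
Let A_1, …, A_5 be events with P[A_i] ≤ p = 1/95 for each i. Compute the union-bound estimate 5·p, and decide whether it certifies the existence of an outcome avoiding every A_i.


Union bound: P[∪_{i=1}^{5} A_i] ≤ Σ_i P[A_i] ≤ 5·p = 5·(1/95) = 1/19.
Numerically: 1/19 ≈ 0.0526.
Is 1/19 < 1? YES.
Since P[∪ A_i] ≤ 1/19 < 1, the complement has P[∩ A_i^c] ≥ 1 − 1/19 = 18/19 > 0, so some outcome avoids every A_i.

5·p = 1/19 ≈ 0.0526; existence CERTIFIED by the union bound.


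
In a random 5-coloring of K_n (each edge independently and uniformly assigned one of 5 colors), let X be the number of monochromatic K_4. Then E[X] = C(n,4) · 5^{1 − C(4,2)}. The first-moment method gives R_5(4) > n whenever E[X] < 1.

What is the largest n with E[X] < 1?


We need C(n, 4) · 5^{1 − 6} < 1, i.e. C(n, 4) < 5^{6 − 1} = 3125.
Check values of n near the boundary:
  n = 13: C(13, 4) = 715; 715 < 3125? YES
  n = 14: C(14, 4) = 1001; 1001 < 3125? YES
  n = 15: C(15, 4) = 1365; 1365 < 3125? YES
  n = 16: C(16, 4) = 1820; 1820 < 3125? YES
  n = 17: C(17, 4) = 2380; 2380 < 3125? YES
  n = 18: C(18, 4) = 3060; 3060 < 3125? YES
  n = 19: C(19, 4) = 3876; 3876 < 3125? NO
  n = 20: C(20, 4) = 4845; 4845 < 3125? NO
  n = 21: C(21, 4) = 5985; 5985 < 3125? NO
The largest n with C(n, 4) < 3125 is n = 18 (where E[X] = 612/625 ≈ 0.979). Hence R_5(4) > 18, i.e. R_5(4) ≥ 19.

Largest n = 18; hence R_5(4) > 18.


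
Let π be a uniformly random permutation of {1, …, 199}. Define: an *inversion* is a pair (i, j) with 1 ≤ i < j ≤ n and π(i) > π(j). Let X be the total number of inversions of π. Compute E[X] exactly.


Write X = Σ X_I over the C(199, 2) = 19701 pairs i < j, with X_I the indicator of one inversion.
There are 19701 indicators.
For each fixed pair i < j, the values π(i) and π(j) are two distinct elements of {1, …, 199} in uniformly random order; by symmetry P[π(i) > π(j)] = 1/2.
By linearity: E[X] = 19701 · (1/2) = C(199, 2) · (1/2) = 19701/2 = 19701/2 ≈ 9850.500.

E[X] = 19701/2 = 9850.500.


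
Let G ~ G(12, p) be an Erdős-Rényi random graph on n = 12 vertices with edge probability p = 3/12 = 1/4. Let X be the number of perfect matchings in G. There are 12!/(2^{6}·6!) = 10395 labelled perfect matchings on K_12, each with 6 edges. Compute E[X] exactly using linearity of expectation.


K_12 has 12!/(2^{6}·6!) = 10395 labelled perfect matchings.
For each such perfect matching H, let X_H = 1 if all 6 edges of H are present in G. Then P[X_H = 1] = p^{6} = (1/4)^{6} = 1/4096.
Summing the indicators: E[X] = Σ_H E[X_H] = 10395 · p^{6} = 10395 · 1/4096 = 10395/4096.
Numerically: E[X] ≈ 2.5378.

E[X] = 10395 · (1/4)^{6} = 10395/4096 ≈ 2.5378.


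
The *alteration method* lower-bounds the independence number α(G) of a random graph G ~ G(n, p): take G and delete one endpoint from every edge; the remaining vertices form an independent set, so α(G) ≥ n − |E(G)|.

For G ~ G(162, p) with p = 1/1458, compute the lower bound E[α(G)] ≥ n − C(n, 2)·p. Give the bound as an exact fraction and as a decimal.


E[|E(G)|] = C(162, 2)·p = 13041 · (1/1458) = 161/18.
E[α(G)] ≥ n − E[|E(G)|] = 162 − 161/18 = 2755/18.
Numerically: ≈ 153.05556.
(This is only a lower bound; the true E[α(G)] may be larger.)

E[α(G)] ≥ 2755/18 ≈ 153.05556.


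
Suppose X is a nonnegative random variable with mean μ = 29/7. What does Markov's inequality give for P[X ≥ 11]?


μ = E[X] = 29/7, a = 11.
Markov: P[X ≥ 11] ≤ μ/a = (29/7)/11 = 29/77.
Numerically: ≈ 0.37662.
(Since a = 11 > μ = 4.14286, the bound 29/77 is < 1 and informative.)

P[X ≥ 11] ≤ 29/77 ≈ 0.37662.


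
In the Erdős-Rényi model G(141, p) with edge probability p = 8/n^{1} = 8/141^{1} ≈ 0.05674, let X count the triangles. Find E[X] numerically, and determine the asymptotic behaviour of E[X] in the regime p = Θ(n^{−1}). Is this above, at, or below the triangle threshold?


Number of potential triangles: C(141, 3) = 457310.
Each occurs with probability p³ ≈ (0.05674)³ ≈ 1.826470e-04.
By linearity: E[X] = C(141, 3)·p³ ≈ 457310 · 1.826470e-04 ≈ 83.5263.
Here α = 1, so p = 8/n is exactly at the triangle threshold p ~ 1/n. Asymptotically E[X] → c³/6 = 8³/6 = 256/3 ≈ 85.3333, a bounded constant. In this regime the triangle count is asymptotically Poisson(c³/6).

E[X] ≈ 83.5263; in regime p = Θ(1/n^{1}) E[X] stays bounded (at the triangle threshold p ~ 1/n).


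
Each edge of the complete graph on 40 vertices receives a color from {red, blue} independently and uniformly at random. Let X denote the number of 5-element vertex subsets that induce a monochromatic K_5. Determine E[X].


Let X = Σ_S X_S over the C(40, 5) = 658008 subsets S of size 5, where X_S = 1 if the K_5 on S is monochromatic.
For a fixed S, the K_5 on S has C(5, 2) = 10 edges. P[all 10 edges red] = (1/2)^10, and likewise for blue, so P[monochromatic] = 2·(1/2)^10 = 2^{1 − 10} = 1/512.
By linearity of expectation: E[X] = C(40, 5) · 2^{1 − 10} = 658008 · 1/512 = 82251/64.
Numerically: E[X] ≈ 1285.1719.

E[X] = C(40,5)·2^(1−C(5,2)) = 82251/64 ≈ 1285.1719.


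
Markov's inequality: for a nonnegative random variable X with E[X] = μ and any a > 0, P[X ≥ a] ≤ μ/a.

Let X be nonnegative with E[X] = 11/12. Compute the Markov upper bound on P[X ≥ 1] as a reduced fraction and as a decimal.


μ = E[X] = 11/12, a = 1.
Markov: P[X ≥ 1] ≤ μ/a = (11/12)/1 = 11/12.
Numerically: ≈ 0.9167.
(Since a = 1 > μ = 0.9167, the bound 11/12 is < 1 and informative.)

P[X ≥ 1] ≤ 11/12 ≈ 0.9167.


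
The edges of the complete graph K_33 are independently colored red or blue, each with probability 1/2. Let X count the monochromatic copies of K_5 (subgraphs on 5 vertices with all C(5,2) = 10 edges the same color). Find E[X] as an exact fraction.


Let X = Σ_S X_S over the C(33, 5) = 237336 subsets S of size 5, where X_S = 1 if the K_5 on S is monochromatic.
For a fixed S, the K_5 on S has C(5, 2) = 10 edges. P[all 10 edges red] = (1/2)^10, and likewise for blue, so P[monochromatic] = 2·(1/2)^10 = 2^{1 − 10} = 1/512.
Summing: E[X] = C(33, 5) · 2^{1 − 10} = 237336 · 1/512 = 29667/64.
Numerically: E[X] ≈ 463.54688.

E[X] = C(33,5)·2^(1−C(5,2)) = 29667/64 ≈ 463.54688.


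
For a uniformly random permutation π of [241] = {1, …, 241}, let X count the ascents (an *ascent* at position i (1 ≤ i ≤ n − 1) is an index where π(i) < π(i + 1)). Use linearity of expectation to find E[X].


Write X = Σ X_I over i = 1, …, 240, with X_I the indicator of one ascent.
There are 240 indicators.
For each fixed i, the pair (π(i), π(i+1)) is a uniformly random ordered pair of distinct values from {1, …, 241}; by symmetry P[π(i) < π(i+1)] = 1/2.
By linearity: E[X] = 240 · (1/2) = (241 − 1) · (1/2) = 120 ≈ 120.000.

E[X] = 120 = 120.000.


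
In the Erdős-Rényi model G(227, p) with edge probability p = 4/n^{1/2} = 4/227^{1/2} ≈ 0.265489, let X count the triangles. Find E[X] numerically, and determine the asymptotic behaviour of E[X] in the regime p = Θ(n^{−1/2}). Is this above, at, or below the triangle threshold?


Number of potential triangles: C(227, 3) = 1923825.
Each occurs with probability p³ ≈ (0.265489)³ ≈ 1.87129039e-02.
By linearity: E[X] = C(227, 3)·p³ ≈ 1923825 · 1.87129039e-02 ≈ 36000.352421.
Since α = 1/2 < 1, p = c/n^{1/2} ≫ 1/n is above the triangle threshold p ~ 1/n. Asymptotically E[X] ~ (c³/6)·n^{3(1−α)} = (4³/6)·n^{1.5} → ∞; triangles are abundant w.h.p.

E[X] ≈ 36000.352421; in regime p = Θ(1/n^{1/2}) E[X] diverges (above the triangle threshold p ~ 1/n).


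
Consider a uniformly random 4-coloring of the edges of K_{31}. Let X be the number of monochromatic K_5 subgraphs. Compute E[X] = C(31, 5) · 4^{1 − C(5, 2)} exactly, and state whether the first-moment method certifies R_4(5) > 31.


E[X] = C(31, 5) · 4^{1 − 10} = 169911 · 4^{−9} = 169911/262144.
As a reduced fraction: E[X] = 169911/262144 ≈ 0.6482.
Is E[X] < 1? YES.
Since E[X] < 1, there exists a 4-coloring of K_{31} with no monochromatic K_5; hence R_4(5) > 31.

E[X] = 169911/262144 ≈ 0.6482; E[X] < 1, so R_4(5) > 31.


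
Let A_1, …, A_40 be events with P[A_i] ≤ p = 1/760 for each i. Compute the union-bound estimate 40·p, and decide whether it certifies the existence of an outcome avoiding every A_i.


Union bound: P[∪_{i=1}^{40} A_i] ≤ Σ_i P[A_i] ≤ 40·p = 40·(1/760) = 1/19.
Numerically: 1/19 ≈ 0.052632.
Is 1/19 < 1? YES.
Since P[∪ A_i] ≤ 1/19 < 1, the complement has P[∩ A_i^c] ≥ 1 − 1/19 = 18/19 > 0, so some outcome avoids every A_i.

40·p = 1/19 ≈ 0.052632; existence CERTIFIED by the union bound.


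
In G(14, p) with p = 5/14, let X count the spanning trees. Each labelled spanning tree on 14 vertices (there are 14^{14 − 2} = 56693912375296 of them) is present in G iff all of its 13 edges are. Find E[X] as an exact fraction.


K_14 has 14^{14 − 2} = 56693912375296 labelled spanning trees.
For each such spanning tree H, let X_H = 1 if all 13 edges of H are present in G. Then P[X_H = 1] = p^{13} = (5/14)^{13} = 1220703125/793714773254144.
By linearity of expectation: E[X] = Σ_H E[X_H] = 56693912375296 · p^{13} = 56693912375296 · 1220703125/793714773254144 = 1220703125/14.
Numerically: E[X] ≈ 8.719e+07.

E[X] = 56693912375296 · (5/14)^{13} = 1220703125/14 ≈ 8.719e+07.


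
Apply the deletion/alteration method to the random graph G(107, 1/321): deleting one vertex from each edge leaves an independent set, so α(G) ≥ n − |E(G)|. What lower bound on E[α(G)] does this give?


E[|E(G)|] = C(107, 2)·p = 5671 · (1/321) = 53/3.
E[α(G)] ≥ n − E[|E(G)|] = 107 − 53/3 = 268/3.
Numerically: ≈ 89.33333.
(This is only a lower bound; the true E[α(G)] may be larger.)

E[α(G)] ≥ 268/3 ≈ 89.33333.


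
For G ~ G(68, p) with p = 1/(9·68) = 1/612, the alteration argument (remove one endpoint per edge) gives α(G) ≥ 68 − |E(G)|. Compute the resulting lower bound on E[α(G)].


E[|E(G)|] = C(68, 2)·p = 2278 · (1/612) = 67/18.
E[α(G)] ≥ n − E[|E(G)|] = 68 − 67/18 = 1157/18.
Numerically: ≈ 64.278.
(This is only a lower bound; the true E[α(G)] may be larger.)

E[α(G)] ≥ 1157/18 ≈ 64.278.


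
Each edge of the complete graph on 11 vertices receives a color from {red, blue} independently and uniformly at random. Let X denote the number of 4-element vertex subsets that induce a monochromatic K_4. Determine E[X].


Let X = Σ_S X_S over the C(11, 4) = 330 subsets S of size 4, where X_S = 1 if the K_4 on S is monochromatic.
For a fixed S, the K_4 on S has C(4, 2) = 6 edges. P[all 6 edges red] = (1/2)^6, and likewise for blue, so P[monochromatic] = 2·(1/2)^6 = 2^{1 − 6} = 1/32.
By linearity: E[X] = C(11, 4) · 2^{1 − 6} = 330 · 1/32 = 165/16.
Numerically: E[X] ≈ 10.312.

E[X] = C(11,4)·2^(1−C(4,2)) = 165/16 ≈ 10.312.


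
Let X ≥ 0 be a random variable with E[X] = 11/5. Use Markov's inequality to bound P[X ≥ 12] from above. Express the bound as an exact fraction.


μ = E[X] = 11/5, a = 12.
Markov: P[X ≥ 12] ≤ μ/a = (11/5)/12 = 11/60.
Numerically: ≈ 0.183.
(Since a = 12 > μ = 2.200, the bound 11/60 is < 1 and informative.)

P[X ≥ 12] ≤ 11/60 ≈ 0.183.


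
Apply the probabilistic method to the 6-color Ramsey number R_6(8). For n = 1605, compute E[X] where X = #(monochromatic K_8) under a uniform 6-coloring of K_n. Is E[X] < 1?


E[X] = C(1605, 8) · 6^{1 − 28} = 1073226690197348380200 · 6^{−27} = 1073226690197348380200/1023490369077469249536.
As a reduced fraction: E[X] = 14905926252740949725/14215144014964850688 ≈ 1.04859.
Is E[X] < 1? NO.
Since E[X] ≥ 1, the first-moment bound is inconclusive at n = 1605; it does NOT by itself certify R_6(8) > 1605.

E[X] = 14905926252740949725/14215144014964850688 ≈ 1.04859; E[X] ≥ 1; first-moment method inconclusive here.


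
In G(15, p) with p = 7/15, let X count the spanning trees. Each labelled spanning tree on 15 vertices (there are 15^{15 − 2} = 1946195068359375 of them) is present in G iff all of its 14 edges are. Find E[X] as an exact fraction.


K_15 has 15^{15 − 2} = 1946195068359375 labelled spanning trees.
For each such spanning tree H, let X_H = 1 if all 14 edges of H are present in G. Then P[X_H = 1] = p^{14} = (7/15)^{14} = 678223072849/29192926025390625.
By linearity of expectation: E[X] = Σ_H E[X_H] = 1946195068359375 · p^{14} = 1946195068359375 · 678223072849/29192926025390625 = 678223072849/15.
Numerically: E[X] ≈ 4.52e+10.

E[X] = 1946195068359375 · (7/15)^{14} = 678223072849/15 ≈ 4.52e+10.


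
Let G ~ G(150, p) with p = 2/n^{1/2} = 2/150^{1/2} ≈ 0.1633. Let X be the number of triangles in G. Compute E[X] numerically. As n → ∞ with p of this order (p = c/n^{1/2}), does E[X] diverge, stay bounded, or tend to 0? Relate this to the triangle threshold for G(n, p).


Number of potential triangles: C(150, 3) = 551300.
Each occurs with probability p³ ≈ (0.1633)³ ≈ 4.3546484e-03.
By linearity: E[X] = C(150, 3)·p³ ≈ 551300 · 4.3546484e-03 ≈ 2400.71768.
Since α = 1/2 < 1, p = c/n^{1/2} ≫ 1/n is above the triangle threshold p ~ 1/n. Asymptotically E[X] ~ (c³/6)·n^{3(1−α)} = (2³/6)·n^{1.5} → ∞; triangles are abundant w.h.p.

E[X] ≈ 2400.71768; in regime p = Θ(1/n^{1/2}) E[X] diverges (above the triangle threshold p ~ 1/n).


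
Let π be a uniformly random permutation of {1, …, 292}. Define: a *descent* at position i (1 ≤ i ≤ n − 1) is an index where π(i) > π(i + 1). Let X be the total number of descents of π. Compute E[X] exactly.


Write X = Σ X_I over i = 1, …, 291, with X_I the indicator of one descent.
There are 291 indicators.
For each fixed i, the pair (π(i), π(i+1)) is a uniformly random ordered pair of distinct values from {1, …, 292}; by symmetry P[π(i) > π(i+1)] = 1/2.
By linearity: E[X] = 291 · (1/2) = (292 − 1) · (1/2) = 291/2 ≈ 145.500.

E[X] = 291/2 = 145.500.


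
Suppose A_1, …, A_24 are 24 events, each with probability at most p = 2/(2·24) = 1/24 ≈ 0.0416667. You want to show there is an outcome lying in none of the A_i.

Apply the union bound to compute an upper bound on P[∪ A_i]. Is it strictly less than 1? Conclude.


Union bound: P[∪_{i=1}^{24} A_i] ≤ Σ_i P[A_i] ≤ 24·p = 24·(1/24) = 1.
Numerically: 1 ≈ 1.0000000.
Is 1 < 1? NO.
Since the bound 1 is ≥ 1, the union bound is uninformative here; it does NOT by itself certify existence.

24·p = 1 ≈ 1.0000000; existence NOT certified by the union bound.


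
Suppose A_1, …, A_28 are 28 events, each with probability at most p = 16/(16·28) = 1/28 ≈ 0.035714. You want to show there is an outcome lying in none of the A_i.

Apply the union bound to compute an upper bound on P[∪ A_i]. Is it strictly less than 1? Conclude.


Union bound: P[∪_{i=1}^{28} A_i] ≤ Σ_i P[A_i] ≤ 28·p = 28·(1/28) = 1.
Numerically: 1 ≈ 1.000000.
Is 1 < 1? NO.
Since the bound 1 is ≥ 1, the union bound is uninformative here; it does NOT by itself certify existence.

28·p = 1 ≈ 1.000000; existence NOT certified by the union bound.


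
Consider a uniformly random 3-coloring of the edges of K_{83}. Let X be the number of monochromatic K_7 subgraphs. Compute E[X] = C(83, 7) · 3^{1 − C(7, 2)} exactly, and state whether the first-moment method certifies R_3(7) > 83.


E[X] = C(83, 7) · 3^{1 − 21} = 4151918628 · 3^{−20} = 4151918628/3486784401.
As a reduced fraction: E[X] = 153774764/129140163 ≈ 1.190759.
Is E[X] < 1? NO.
Since E[X] ≥ 1, the first-moment bound is inconclusive at n = 83; it does NOT by itself certify R_3(7) > 83.

E[X] = 153774764/129140163 ≈ 1.190759; E[X] ≥ 1; first-moment method inconclusive here.


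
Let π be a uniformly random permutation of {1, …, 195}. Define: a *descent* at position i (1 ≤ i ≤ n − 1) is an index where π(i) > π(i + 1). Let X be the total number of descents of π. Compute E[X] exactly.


Write X = Σ X_I over i = 1, …, 194, with X_I the indicator of one descent.
There are 194 indicators.
For each fixed i, the pair (π(i), π(i+1)) is a uniformly random ordered pair of distinct values from {1, …, 195}; by symmetry P[π(i) > π(i+1)] = 1/2.
By linearity: E[X] = 194 · (1/2) = (195 − 1) · (1/2) = 97 ≈ 97.00000.

E[X] = 97 = 97.00000.


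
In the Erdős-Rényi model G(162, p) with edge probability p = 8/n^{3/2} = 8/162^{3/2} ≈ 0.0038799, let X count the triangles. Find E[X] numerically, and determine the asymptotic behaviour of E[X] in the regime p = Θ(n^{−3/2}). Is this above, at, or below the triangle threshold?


Number of potential triangles: C(162, 3) = 695520.
Each occurs with probability p³ ≈ (0.0038799)³ ≈ 5.8405318e-08.
By linearity: E[X] = C(162, 3)·p³ ≈ 695520 · 5.8405318e-08 ≈ 0.04062.
Since α = 3/2 > 1, p = c/n^{3/2} = o(1/n) is below the triangle threshold p ~ 1/n. Asymptotically E[X] ~ (c³/6)·n^{3(1−α)} = (8³/6)·n^{-1.5} → 0, so by Markov's inequality G has no triangles w.h.p.

E[X] ≈ 0.04062; in regime p = Θ(1/n^{3/2}) E[X] tends to 0 (below the triangle threshold p ~ 1/n).


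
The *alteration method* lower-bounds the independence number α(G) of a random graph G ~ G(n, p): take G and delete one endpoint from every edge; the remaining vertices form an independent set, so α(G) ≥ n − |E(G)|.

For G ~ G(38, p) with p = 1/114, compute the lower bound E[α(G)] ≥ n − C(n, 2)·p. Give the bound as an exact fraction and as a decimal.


E[|E(G)|] = C(38, 2)·p = 703 · (1/114) = 37/6.
E[α(G)] ≥ n − E[|E(G)|] = 38 − 37/6 = 191/6.
Numerically: ≈ 31.833.
(This is only a lower bound; the true E[α(G)] may be larger.)

E[α(G)] ≥ 191/6 ≈ 31.833.


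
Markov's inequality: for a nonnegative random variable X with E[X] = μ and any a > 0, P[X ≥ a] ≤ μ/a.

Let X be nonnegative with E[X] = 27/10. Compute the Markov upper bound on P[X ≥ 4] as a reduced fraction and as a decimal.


μ = E[X] = 27/10, a = 4.
Markov: P[X ≥ 4] ≤ μ/a = (27/10)/4 = 27/40.
Numerically: ≈ 0.6750.
(Since a = 4 > μ = 2.7000, the bound 27/40 is < 1 and informative.)

P[X ≥ 4] ≤ 27/40 ≈ 0.6750.


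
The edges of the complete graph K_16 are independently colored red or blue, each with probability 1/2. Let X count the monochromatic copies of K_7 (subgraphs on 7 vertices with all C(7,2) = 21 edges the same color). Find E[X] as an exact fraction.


Let X = Σ_S X_S over the C(16, 7) = 11440 subsets S of size 7, where X_S = 1 if the K_7 on S is monochromatic.
For a fixed S, the K_7 on S has C(7, 2) = 21 edges. P[all 21 edges red] = (1/2)^21, and likewise for blue, so P[monochromatic] = 2·(1/2)^21 = 2^{1 − 21} = 1/1048576.
By linearity of expectation: E[X] = C(16, 7) · 2^{1 − 21} = 11440 · 1/1048576 = 715/65536.
Numerically: E[X] ≈ 0.010910.

E[X] = C(16,7)·2^(1−C(7,2)) = 715/65536 ≈ 0.010910.


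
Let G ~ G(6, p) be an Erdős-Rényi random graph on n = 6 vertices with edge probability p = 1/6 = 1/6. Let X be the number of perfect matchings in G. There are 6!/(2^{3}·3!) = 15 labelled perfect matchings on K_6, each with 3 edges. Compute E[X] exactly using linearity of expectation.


K_6 has 6!/(2^{3}·3!) = 15 labelled perfect matchings.
For each such perfect matching H, let X_H = 1 if all 3 edges of H are present in G. Then P[X_H = 1] = p^{3} = (1/6)^{3} = 1/216.
By linearity of expectation: E[X] = Σ_H E[X_H] = 15 · p^{3} = 15 · 1/216 = 5/72.
Numerically: E[X] ≈ 0.069444.

E[X] = 15 · (1/6)^{3} = 5/72 ≈ 0.069444.


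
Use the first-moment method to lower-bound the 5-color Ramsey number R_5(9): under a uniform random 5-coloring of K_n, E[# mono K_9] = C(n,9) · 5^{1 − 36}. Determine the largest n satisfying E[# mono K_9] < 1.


We need C(n, 9) · 5^{1 − 36} < 1, i.e. C(n, 9) < 5^{36 − 1} = 2910383045673370361328125.
Check values of n near the boundary:
  n = 2166: C(2166, 9) = 2844037944203015677277940; 2844037944203015677277940 < 2910383045673370361328125? YES
  n = 2167: C(2167, 9) = 2855899084841489792706810; 2855899084841489792706810 < 2910383045673370361328125? YES
  n = 2168: C(2168, 9) = 2867804175977929537095120; 2867804175977929537095120 < 2910383045673370361328125? YES
  n = 2169: C(2169, 9) = 2879753360044504243499683; 2879753360044504243499683 < 2910383045673370361328125? YES
  n = 2170: C(2170, 9) = 2891746779868845075610510; 2891746779868845075610510 < 2910383045673370361328125? YES
  n = 2171: C(2171, 9) = 2903784578674959601827205; 2903784578674959601827205 < 2910383045673370361328125? YES
  n = 2172: C(2172, 9) = 2915866900084148060642020; 2915866900084148060642020 < 2910383045673370361328125? NO
The largest n with C(n, 9) < 2910383045673370361328125 is n = 2171 (where E[X] = 580756915734991920365441/582076609134674072265625 ≈ 0.99773). Hence R_5(9) > 2171, i.e. R_5(9) ≥ 2172.

Largest n = 2171; hence R_5(9) > 2171.


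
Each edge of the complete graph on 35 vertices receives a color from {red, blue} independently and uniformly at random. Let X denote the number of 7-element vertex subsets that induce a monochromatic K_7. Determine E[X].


Let X = Σ_S X_S over the C(35, 7) = 6724520 subsets S of size 7, where X_S = 1 if the K_7 on S is monochromatic.
For a fixed S, the K_7 on S has C(7, 2) = 21 edges. P[all 21 edges red] = (1/2)^21, and likewise for blue, so P[monochromatic] = 2·(1/2)^21 = 2^{1 − 21} = 1/1048576.
By linearity: E[X] = C(35, 7) · 2^{1 − 21} = 6724520 · 1/1048576 = 840565/131072.
Numerically: E[X] ≈ 6.4130.

E[X] = C(35,7)·2^(1−C(7,2)) = 840565/131072 ≈ 6.4130.


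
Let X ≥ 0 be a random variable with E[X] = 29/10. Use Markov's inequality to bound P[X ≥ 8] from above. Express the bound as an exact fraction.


μ = E[X] = 29/10, a = 8.
Markov: P[X ≥ 8] ≤ μ/a = (29/10)/8 = 29/80.
Numerically: ≈ 0.36250.
(Since a = 8 > μ = 2.90000, the bound 29/80 is < 1 and informative.)

P[X ≥ 8] ≤ 29/80 ≈ 0.36250.


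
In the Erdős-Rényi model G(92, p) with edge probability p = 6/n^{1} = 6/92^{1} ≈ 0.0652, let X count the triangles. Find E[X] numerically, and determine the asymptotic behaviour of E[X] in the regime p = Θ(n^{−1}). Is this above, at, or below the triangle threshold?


Number of potential triangles: C(92, 3) = 125580.
Each occurs with probability p³ ≈ (0.0652)³ ≈ 2.77390e-04.
By linearity: E[X] = C(92, 3)·p³ ≈ 125580 · 2.77390e-04 ≈ 34.835.
Here α = 1, so p = 6/n is exactly at the triangle threshold p ~ 1/n. Asymptotically E[X] → c³/6 = 6³/6 = 36 ≈ 36.000, a bounded constant. In this regime the triangle count is asymptotically Poisson(c³/6).

E[X] ≈ 34.835; in regime p = Θ(1/n^{1}) E[X] stays bounded (at the triangle threshold p ~ 1/n).


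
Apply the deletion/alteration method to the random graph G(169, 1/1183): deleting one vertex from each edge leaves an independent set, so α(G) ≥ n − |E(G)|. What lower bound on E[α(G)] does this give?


E[|E(G)|] = C(169, 2)·p = 14196 · (1/1183) = 12.
E[α(G)] ≥ n − E[|E(G)|] = 169 − 12 = 157.
Numerically: ≈ 157.000000.
(This is only a lower bound; the true E[α(G)] may be larger.)

E[α(G)] ≥ 157 ≈ 157.000000.


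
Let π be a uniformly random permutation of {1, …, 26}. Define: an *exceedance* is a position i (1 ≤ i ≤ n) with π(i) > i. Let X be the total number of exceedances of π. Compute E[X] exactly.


Write X = Σ_{i=1}^{26} X_i, where X_i = 1_{π(i) > i}.
For each fixed i, π(i) is uniform over {1, …, 26} (marginal of a uniform permutation), so P[π(i) > i] = (n − i)/n. Summing: Σ_{i=1}^{26} (n − i)/n = (0 + 1 + … + 25)/26 = 26(26 − 1)/(2·26) = (26 − 1)/2.
Hence E[X] = Σ_{i=1}^{26} (26 − i)/26 = 25/2 ≈ 12.500.

E[X] = 25/2 = 12.500.


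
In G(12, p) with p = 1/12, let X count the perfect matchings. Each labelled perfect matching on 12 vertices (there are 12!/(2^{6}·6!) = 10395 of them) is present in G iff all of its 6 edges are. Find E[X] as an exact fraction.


K_12 has 12!/(2^{6}·6!) = 10395 labelled perfect matchings.
For each such perfect matching H, let X_H = 1 if all 6 edges of H are present in G. Then P[X_H = 1] = p^{6} = (1/12)^{6} = 1/2985984.
Summing the indicators: E[X] = Σ_H E[X_H] = 10395 · p^{6} = 10395 · 1/2985984 = 385/110592.
Numerically: E[X] ≈ 0.003481.

E[X] = 10395 · (1/12)^{6} = 385/110592 ≈ 0.003481.


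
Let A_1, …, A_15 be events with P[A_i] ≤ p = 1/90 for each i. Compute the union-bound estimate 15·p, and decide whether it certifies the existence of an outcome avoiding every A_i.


Union bound: P[∪_{i=1}^{15} A_i] ≤ Σ_i P[A_i] ≤ 15·p = 15·(1/90) = 1/6.
Numerically: 1/6 ≈ 0.166667.
Is 1/6 < 1? YES.
Since P[∪ A_i] ≤ 1/6 < 1, the complement has P[∩ A_i^c] ≥ 1 − 1/6 = 5/6 > 0, so some outcome avoids every A_i.

15·p = 1/6 ≈ 0.166667; existence CERTIFIED by the union bound.


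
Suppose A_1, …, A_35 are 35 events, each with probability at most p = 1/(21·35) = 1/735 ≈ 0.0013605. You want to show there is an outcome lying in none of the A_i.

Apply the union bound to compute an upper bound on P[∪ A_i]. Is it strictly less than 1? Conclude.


Union bound: P[∪_{i=1}^{35} A_i] ≤ Σ_i P[A_i] ≤ 35·p = 35·(1/735) = 1/21.
Numerically: 1/21 ≈ 0.0476190.
Is 1/21 < 1? YES.
Since P[∪ A_i] ≤ 1/21 < 1, the complement has P[∩ A_i^c] ≥ 1 − 1/21 = 20/21 > 0, so some outcome avoids every A_i.

35·p = 1/21 ≈ 0.0476190; existence CERTIFIED by the union bound.


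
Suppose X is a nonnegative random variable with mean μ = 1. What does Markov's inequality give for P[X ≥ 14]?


μ = E[X] = 1, a = 14.
Markov: P[X ≥ 14] ≤ μ/a = (1)/14 = 1/14.
Numerically: ≈ 0.07143.
(Since a = 14 > μ = 1.00000, the bound 1/14 is < 1 and informative.)

P[X ≥ 14] ≤ 1/14 ≈ 0.07143.


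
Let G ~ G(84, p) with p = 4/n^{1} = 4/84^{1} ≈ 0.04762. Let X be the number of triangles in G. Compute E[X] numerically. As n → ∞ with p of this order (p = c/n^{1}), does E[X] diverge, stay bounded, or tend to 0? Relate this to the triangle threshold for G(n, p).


Number of potential triangles: C(84, 3) = 95284.
Each occurs with probability p³ ≈ (0.04762)³ ≈ 1.079797e-04.
By linearity: E[X] = C(84, 3)·p³ ≈ 95284 · 1.079797e-04 ≈ 10.2887.
Here α = 1, so p = 4/n is exactly at the triangle threshold p ~ 1/n. Asymptotically E[X] → c³/6 = 4³/6 = 32/3 ≈ 10.6667, a bounded constant. In this regime the triangle count is asymptotically Poisson(c³/6).

E[X] ≈ 10.2887; in regime p = Θ(1/n^{1}) E[X] stays bounded (at the triangle threshold p ~ 1/n).


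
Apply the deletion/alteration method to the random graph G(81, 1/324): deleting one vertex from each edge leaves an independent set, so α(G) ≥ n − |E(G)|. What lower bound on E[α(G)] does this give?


E[|E(G)|] = C(81, 2)·p = 3240 · (1/324) = 10.
E[α(G)] ≥ n − E[|E(G)|] = 81 − 10 = 71.
Numerically: ≈ 71.00000.
(This is only a lower bound; the true E[α(G)] may be larger.)

E[α(G)] ≥ 71 ≈ 71.00000.


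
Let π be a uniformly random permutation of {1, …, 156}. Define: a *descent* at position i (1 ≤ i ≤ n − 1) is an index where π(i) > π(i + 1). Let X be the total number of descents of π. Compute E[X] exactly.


Write X = Σ X_I over i = 1, …, 155, with X_I the indicator of one descent.
There are 155 indicators.
For each fixed i, the pair (π(i), π(i+1)) is a uniformly random ordered pair of distinct values from {1, …, 156}; by symmetry P[π(i) > π(i+1)] = 1/2.
By linearity: E[X] = 155 · (1/2) = (156 − 1) · (1/2) = 155/2 ≈ 77.500.

E[X] = 155/2 = 77.500.


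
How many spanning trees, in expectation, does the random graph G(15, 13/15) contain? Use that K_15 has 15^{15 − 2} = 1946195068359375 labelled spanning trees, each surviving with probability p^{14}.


K_15 has 15^{15 − 2} = 1946195068359375 labelled spanning trees.
For each such spanning tree H, let X_H = 1 if all 14 edges of H are present in G. Then P[X_H = 1] = p^{14} = (13/15)^{14} = 3937376385699289/29192926025390625.
Summing the indicators: E[X] = Σ_H E[X_H] = 1946195068359375 · p^{14} = 1946195068359375 · 3937376385699289/29192926025390625 = 3937376385699289/15.
Numerically: E[X] ≈ 2.625e+14.

E[X] = 1946195068359375 · (13/15)^{14} = 3937376385699289/15 ≈ 2.625e+14.


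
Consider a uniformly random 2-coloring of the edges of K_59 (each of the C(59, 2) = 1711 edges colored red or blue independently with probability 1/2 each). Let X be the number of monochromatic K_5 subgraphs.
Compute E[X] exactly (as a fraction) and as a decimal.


Let X = Σ_S X_S over the C(59, 5) = 5006386 subsets S of size 5, where X_S = 1 if the K_5 on S is monochromatic.
For a fixed S, the K_5 on S has C(5, 2) = 10 edges. P[all 10 edges red] = (1/2)^10, and likewise for blue, so P[monochromatic] = 2·(1/2)^10 = 2^{1 − 10} = 1/512.
Summing: E[X] = C(59, 5) · 2^{1 − 10} = 5006386 · 1/512 = 2503193/256.
Numerically: E[X] ≈ 9778.0977.

E[X] = C(59,5)·2^(1−C(5,2)) = 2503193/256 ≈ 9778.0977.


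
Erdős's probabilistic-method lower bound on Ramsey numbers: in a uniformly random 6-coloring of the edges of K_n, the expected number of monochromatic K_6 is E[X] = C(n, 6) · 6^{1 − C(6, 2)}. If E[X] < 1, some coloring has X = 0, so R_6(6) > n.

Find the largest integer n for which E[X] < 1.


We need C(n, 6) · 6^{1 − 15} < 1, i.e. C(n, 6) < 6^{15 − 1} = 78364164096.
Check values of n near the boundary:
  n = 197: C(197, 6) = 75176946208; 75176946208 < 78364164096? YES
  n = 198: C(198, 6) = 77526225777; 77526225777 < 78364164096? YES
  n = 199: C(199, 6) = 79936367511; 79936367511 < 78364164096? NO
  n = 200: C(200, 6) = 82408626300; 82408626300 < 78364164096? NO
The largest n with C(n, 6) < 78364164096 is n = 198 (where E[X] = 25842075259/26121388032 ≈ 0.989). Hence R_6(6) > 198, i.e. R_6(6) ≥ 199.

Largest n = 198; hence R_6(6) > 198.


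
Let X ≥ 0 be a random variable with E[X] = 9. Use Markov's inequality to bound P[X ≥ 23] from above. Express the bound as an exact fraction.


μ = E[X] = 9, a = 23.
Markov: P[X ≥ 23] ≤ μ/a = (9)/23 = 9/23.
Numerically: ≈ 0.391304.
(Since a = 23 > μ = 9.000000, the bound 9/23 is < 1 and informative.)

P[X ≥ 23] ≤ 9/23 ≈ 0.391304.


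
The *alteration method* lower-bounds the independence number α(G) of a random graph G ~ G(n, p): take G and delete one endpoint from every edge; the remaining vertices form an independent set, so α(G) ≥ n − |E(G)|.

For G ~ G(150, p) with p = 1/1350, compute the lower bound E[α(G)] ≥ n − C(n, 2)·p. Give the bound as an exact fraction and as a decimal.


E[|E(G)|] = C(150, 2)·p = 11175 · (1/1350) = 149/18.
E[α(G)] ≥ n − E[|E(G)|] = 150 − 149/18 = 2551/18.
Numerically: ≈ 141.7222.
(This is only a lower bound; the true E[α(G)] may be larger.)

E[α(G)] ≥ 2551/18 ≈ 141.7222.


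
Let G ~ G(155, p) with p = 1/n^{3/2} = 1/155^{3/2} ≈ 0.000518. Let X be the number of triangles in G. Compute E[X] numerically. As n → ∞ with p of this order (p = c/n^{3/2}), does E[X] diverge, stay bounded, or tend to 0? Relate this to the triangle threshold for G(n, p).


Number of potential triangles: C(155, 3) = 608685.
Each occurs with probability p³ ≈ (0.000518)³ ≈ 1.39158e-10.
By linearity: E[X] = C(155, 3)·p³ ≈ 608685 · 1.39158e-10 ≈ 0.000.
Since α = 3/2 > 1, p = c/n^{3/2} = o(1/n) is below the triangle threshold p ~ 1/n. Asymptotically E[X] ~ (c³/6)·n^{3(1−α)} = (1³/6)·n^{-1.5} → 0, so by Markov's inequality G has no triangles w.h.p.

E[X] ≈ 0.000; in regime p = Θ(1/n^{3/2}) E[X] tends to 0 (below the triangle threshold p ~ 1/n).


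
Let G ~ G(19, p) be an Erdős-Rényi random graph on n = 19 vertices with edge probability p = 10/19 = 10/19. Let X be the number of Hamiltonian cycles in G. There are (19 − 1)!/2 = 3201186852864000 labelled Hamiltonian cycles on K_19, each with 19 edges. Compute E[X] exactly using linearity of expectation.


K_19 has (19 − 1)!/2 = 3201186852864000 labelled Hamiltonian cycles.
For each such Hamiltonian cycle H, let X_H = 1 if all 19 edges of H are present in G. Then P[X_H = 1] = p^{19} = (10/19)^{19} = 10000000000000000000/1978419655660313589123979.
By linearity of expectation: E[X] = Σ_H E[X_H] = 3201186852864000 · p^{19} = 3201186852864000 · 10000000000000000000/1978419655660313589123979 = 32011868528640000000000000000000000/1978419655660313589123979.
Numerically: E[X] ≈ 1.6181e+10.

E[X] = 3201186852864000 · (10/19)^{19} = 32011868528640000000000000000000000/1978419655660313589123979 ≈ 1.6181e+10.


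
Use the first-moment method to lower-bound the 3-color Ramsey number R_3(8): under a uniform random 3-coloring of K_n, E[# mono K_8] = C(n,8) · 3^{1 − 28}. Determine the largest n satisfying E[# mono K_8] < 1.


We need C(n, 8) · 3^{1 − 28} < 1, i.e. C(n, 8) < 3^{28 − 1} = 7625597484987.
Check values of n near the boundary:
  n = 154: C(154, 8) = 6521818990995; 6521818990995 < 7625597484987? YES
  n = 155: C(155, 8) = 6876747915675; 6876747915675 < 7625597484987? YES
  n = 156: C(156, 8) = 7248464019225; 7248464019225 < 7625597484987? YES
  n = 157: C(157, 8) = 7637643295425; 7637643295425 < 7625597484987? NO
The largest n with C(n, 8) < 7625597484987 is n = 156 (where E[X] = 805384891025/847288609443 ≈ 0.951). Hence R_3(8) > 156, i.e. R_3(8) ≥ 157.

Largest n = 156; hence R_3(8) > 156.


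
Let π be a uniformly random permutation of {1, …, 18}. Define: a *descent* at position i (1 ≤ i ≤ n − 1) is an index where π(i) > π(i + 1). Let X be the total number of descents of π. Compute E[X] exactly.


Write X = Σ X_I over i = 1, …, 17, with X_I the indicator of one descent.
There are 17 indicators.
For each fixed i, the pair (π(i), π(i+1)) is a uniformly random ordered pair of distinct values from {1, …, 18}; by symmetry P[π(i) > π(i+1)] = 1/2.
By linearity: E[X] = 17 · (1/2) = (18 − 1) · (1/2) = 17/2 ≈ 8.5000.

E[X] = 17/2 = 8.5000.


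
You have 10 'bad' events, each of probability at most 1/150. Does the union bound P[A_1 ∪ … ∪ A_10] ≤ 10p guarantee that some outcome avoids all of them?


Union bound: P[∪_{i=1}^{10} A_i] ≤ Σ_i P[A_i] ≤ 10·p = 10·(1/150) = 1/15.
Numerically: 1/15 ≈ 0.06667.
Is 1/15 < 1? YES.
Since P[∪ A_i] ≤ 1/15 < 1, the complement has P[∩ A_i^c] ≥ 1 − 1/15 = 14/15 > 0, so some outcome avoids every A_i.

10·p = 1/15 ≈ 0.06667; existence CERTIFIED by the union bound.


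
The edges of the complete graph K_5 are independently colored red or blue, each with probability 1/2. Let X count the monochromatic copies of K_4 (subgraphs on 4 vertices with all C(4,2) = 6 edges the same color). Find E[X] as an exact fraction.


Let X = Σ_S X_S over the C(5, 4) = 5 subsets S of size 4, where X_S = 1 if the K_4 on S is monochromatic.
For a fixed S, the K_4 on S has C(4, 2) = 6 edges. P[all 6 edges red] = (1/2)^6, and likewise for blue, so P[monochromatic] = 2·(1/2)^6 = 2^{1 − 6} = 1/32.
Summing: E[X] = C(5, 4) · 2^{1 − 6} = 5 · 1/32 = 5/32.
Numerically: E[X] ≈ 0.15625.

E[X] = C(5,4)·2^(1−C(4,2)) = 5/32 ≈ 0.15625.


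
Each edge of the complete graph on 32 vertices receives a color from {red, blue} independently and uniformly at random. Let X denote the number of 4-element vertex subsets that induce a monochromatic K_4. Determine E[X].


Let X = Σ_S X_S over the C(32, 4) = 35960 subsets S of size 4, where X_S = 1 if the K_4 on S is monochromatic.
For a fixed S, the K_4 on S has C(4, 2) = 6 edges. P[all 6 edges red] = (1/2)^6, and likewise for blue, so P[monochromatic] = 2·(1/2)^6 = 2^{1 − 6} = 1/32.
Summing: E[X] = C(32, 4) · 2^{1 − 6} = 35960 · 1/32 = 4495/4.
Numerically: E[X] ≈ 1123.750000.

E[X] = C(32,4)·2^(1−C(4,2)) = 4495/4 ≈ 1123.750000.


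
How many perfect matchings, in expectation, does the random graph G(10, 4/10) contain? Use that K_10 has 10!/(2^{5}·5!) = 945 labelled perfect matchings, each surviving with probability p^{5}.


K_10 has 10!/(2^{5}·5!) = 945 labelled perfect matchings.
For each such perfect matching H, let X_H = 1 if all 5 edges of H are present in G. Then P[X_H = 1] = p^{5} = (2/5)^{5} = 32/3125.
By linearity: E[X] = Σ_H E[X_H] = 945 · p^{5} = 945 · 32/3125 = 6048/625.
Numerically: E[X] ≈ 9.6768.

E[X] = 945 · (2/5)^{5} = 6048/625 ≈ 9.6768.


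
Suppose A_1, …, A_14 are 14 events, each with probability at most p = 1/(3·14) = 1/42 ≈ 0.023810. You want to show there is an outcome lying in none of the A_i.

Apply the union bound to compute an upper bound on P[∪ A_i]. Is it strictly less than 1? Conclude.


Union bound: P[∪_{i=1}^{14} A_i] ≤ Σ_i P[A_i] ≤ 14·p = 14·(1/42) = 1/3.
Numerically: 1/3 ≈ 0.333333.
Is 1/3 < 1? YES.
Since P[∪ A_i] ≤ 1/3 < 1, the complement has P[∩ A_i^c] ≥ 1 − 1/3 = 2/3 > 0, so some outcome avoids every A_i.

14·p = 1/3 ≈ 0.333333; existence CERTIFIED by the union bound.
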